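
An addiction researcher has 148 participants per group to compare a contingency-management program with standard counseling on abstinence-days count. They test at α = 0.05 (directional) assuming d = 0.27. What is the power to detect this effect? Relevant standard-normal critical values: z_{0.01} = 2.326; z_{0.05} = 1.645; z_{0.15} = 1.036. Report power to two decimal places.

For two equal groups, power = Φ(d·√(n/2) − z_{α}).
d·√(n/2) = 0.27 × √(148/2) = 0.27 × 8.602 = 2.323.
z_β = 2.323 − 1.645 = 0.678.
Power = Φ(0.678) = 0.751.

power ≈ 0.75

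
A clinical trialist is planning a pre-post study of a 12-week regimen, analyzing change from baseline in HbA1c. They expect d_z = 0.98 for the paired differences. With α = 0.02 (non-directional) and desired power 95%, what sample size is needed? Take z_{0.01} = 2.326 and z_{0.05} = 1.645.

For a paired (one-sample on differences) test: n = ((z_{α/2} + z_β) / d)².
z_{α/2} + z_β = 2.326 + 1.645 = 3.971.
n = (3.971 / 0.98)² = 4.052² = 16.42.
Round up.

n = 17 pairs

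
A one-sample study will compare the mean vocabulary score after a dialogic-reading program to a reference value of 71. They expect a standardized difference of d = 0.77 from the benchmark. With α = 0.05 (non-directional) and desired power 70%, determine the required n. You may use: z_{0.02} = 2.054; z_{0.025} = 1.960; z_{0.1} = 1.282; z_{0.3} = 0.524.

n = 11

For a one-sample test: n = ((z_{α/2} + z_β) / d)².
z_{α/2} + z_β = 1.960 + 0.524 = 2.484.
n = (2.484 / 0.77)² = 3.226² = 10.41.
Round up.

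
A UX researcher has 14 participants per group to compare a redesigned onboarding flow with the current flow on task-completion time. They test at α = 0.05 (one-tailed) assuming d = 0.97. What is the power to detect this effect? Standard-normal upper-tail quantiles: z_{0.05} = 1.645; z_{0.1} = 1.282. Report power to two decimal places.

power ≈ 0.82

For two equal groups, power = Φ(d·√(n/2) − z_{α}).
d·√(n/2) = 0.97 × √(14/2) = 0.97 × 2.646 = 2.566.
z_β = 2.566 − 1.645 = 0.921.
Power = Φ(0.921) = 0.822.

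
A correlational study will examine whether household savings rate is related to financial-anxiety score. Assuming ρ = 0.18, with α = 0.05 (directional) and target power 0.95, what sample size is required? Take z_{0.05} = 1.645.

n = 330

Fisher's z: C = ½·ln((1+r)/(1−r)) = ½·ln(1.4390) = 0.1820.
n = ((z_{α} + z_β)/C)² + 3.
(1.645 + 1.645) / 0.1820 = 3.290 / 0.1820 = 18.077.
n = 18.077² + 3 = 326.78 + 3 = 329.8.
Round up.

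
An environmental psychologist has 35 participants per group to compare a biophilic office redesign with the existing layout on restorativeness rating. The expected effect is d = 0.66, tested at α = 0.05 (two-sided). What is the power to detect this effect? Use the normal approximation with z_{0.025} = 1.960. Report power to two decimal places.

power ≈ 0.79

For two equal groups, power = Φ(d·√(n/2) − z_{α/2}).
d·√(n/2) = 0.66 × √(35/2) = 0.66 × 4.183 = 2.761.
z_β = 2.761 − 1.960 = 0.801.
Power = Φ(0.801) = 0.788.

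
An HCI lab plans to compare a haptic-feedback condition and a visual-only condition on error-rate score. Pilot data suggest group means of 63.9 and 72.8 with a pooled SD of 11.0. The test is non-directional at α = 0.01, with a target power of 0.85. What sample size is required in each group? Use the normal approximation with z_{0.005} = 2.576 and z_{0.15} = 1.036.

Cohen's d = |M₁ − M₂| / SD_pooled = |63.9 − 72.8| / 11.0 = 8.9 / 11.0 = 0.809.
For two independent groups with equal n: n = 2·((z_{α/2} + z_β) / d)².
z_{α/2} + z_β = 2.576 + 1.036 = 3.612.
n = 2 × (3.612 / 0.809)² = 2 × 4.465² = 2 × 19.93 = 39.9.
Round up to the next whole participant.

n = 40 per group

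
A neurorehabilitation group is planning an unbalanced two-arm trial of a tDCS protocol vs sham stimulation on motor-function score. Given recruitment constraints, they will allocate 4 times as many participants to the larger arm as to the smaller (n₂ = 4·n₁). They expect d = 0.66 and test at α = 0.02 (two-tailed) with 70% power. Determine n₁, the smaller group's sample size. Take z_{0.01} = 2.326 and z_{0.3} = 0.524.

n₁ = 24

With allocation ratio k = n₂/n₁ = 4, Var(x̄₁−x̄₂) = σ²(1/n₁ + 1/(k·n₁)) = σ²·(k+1)/(k·n₁).
So n₁ = (1 + 1/k)·((z_{α/2} + z_β)/d)² = 1.250 × (2.850/0.66)².
n₁ = 1.250 × 18.65 = 23.3.
Round up: n₁ = 24, giving n₂ = 4 × 24 = 96.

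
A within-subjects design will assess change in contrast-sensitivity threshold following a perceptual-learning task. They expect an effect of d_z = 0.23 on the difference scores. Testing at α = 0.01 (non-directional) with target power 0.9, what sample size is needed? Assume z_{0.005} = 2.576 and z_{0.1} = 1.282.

For a paired (one-sample on differences) test: n = ((z_{α/2} + z_β) / d)².
z_{α/2} + z_β = 2.576 + 1.282 = 3.858.
n = (3.858 / 0.23)² = 16.774² = 281.36.
Round up.

n = 282 pairs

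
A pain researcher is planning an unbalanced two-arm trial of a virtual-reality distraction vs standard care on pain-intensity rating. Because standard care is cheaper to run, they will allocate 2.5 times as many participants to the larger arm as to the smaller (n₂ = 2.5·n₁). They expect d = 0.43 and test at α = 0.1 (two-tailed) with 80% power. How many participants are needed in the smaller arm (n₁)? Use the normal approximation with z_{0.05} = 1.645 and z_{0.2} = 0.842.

n₁ = 47

With allocation ratio k = n₂/n₁ = 2.5, Var(x̄₁−x̄₂) = σ²(1/n₁ + 1/(k·n₁)) = σ²·(k+1)/(k·n₁).
So n₁ = (1 + 1/k)·((z_{α/2} + z_β)/d)² = 1.400 × (2.487/0.43)².
n₁ = 1.400 × 33.45 = 46.8.
Round up: n₁ = 47, giving n₂ = ⌈2.5 × 47⌉ = ⌈117.5⌉ = 118.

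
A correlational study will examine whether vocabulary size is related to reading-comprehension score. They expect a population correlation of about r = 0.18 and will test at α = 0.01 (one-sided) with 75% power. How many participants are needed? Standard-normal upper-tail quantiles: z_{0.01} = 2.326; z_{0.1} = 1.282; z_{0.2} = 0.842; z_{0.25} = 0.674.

n = 275

Fisher's z: C = ½·ln((1+r)/(1−r)) = ½·ln(1.4390) = 0.1820.
n = ((z_{α} + z_β)/C)² + 3.
(2.326 + 0.674) / 0.1820 = 3.000 / 0.1820 = 16.484.
n = 16.484² + 3 = 271.71 + 3 = 274.7.
Round up.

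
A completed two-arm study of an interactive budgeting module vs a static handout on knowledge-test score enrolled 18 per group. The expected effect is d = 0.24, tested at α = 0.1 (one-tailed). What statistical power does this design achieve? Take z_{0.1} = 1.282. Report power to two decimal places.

power ≈ 0.29

For two equal groups, power = Φ(d·√(n/2) − z_{α}).
d·√(n/2) = 0.24 × √(18/2) = 0.24 × 3.000 = 0.720.
z_β = 0.720 − 1.282 = -0.562.
Power = Φ(-0.562) = 0.287.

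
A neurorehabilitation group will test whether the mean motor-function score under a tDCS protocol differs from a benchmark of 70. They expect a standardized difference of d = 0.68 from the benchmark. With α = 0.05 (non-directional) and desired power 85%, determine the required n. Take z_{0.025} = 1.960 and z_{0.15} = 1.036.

n = 20

For a one-sample test: n = ((z_{α/2} + z_β) / d)².
z_{α/2} + z_β = 1.960 + 1.036 = 2.996.
n = (2.996 / 0.68)² = 4.406² = 19.41.
Round up.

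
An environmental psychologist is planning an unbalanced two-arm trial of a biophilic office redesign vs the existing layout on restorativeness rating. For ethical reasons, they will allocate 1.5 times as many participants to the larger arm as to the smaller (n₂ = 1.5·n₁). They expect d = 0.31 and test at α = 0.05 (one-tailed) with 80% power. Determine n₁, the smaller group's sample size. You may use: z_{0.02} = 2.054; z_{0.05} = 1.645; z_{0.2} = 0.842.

n₁ = 108

With allocation ratio k = n₂/n₁ = 1.5, Var(x̄₁−x̄₂) = σ²(1/n₁ + 1/(k·n₁)) = σ²·(k+1)/(k·n₁).
So n₁ = (1 + 1/k)·((z_{α} + z_β)/d)² = 1.667 × (2.487/0.31)².
n₁ = 1.667 × 64.36 = 107.3.
Round up: n₁ = 108, giving n₂ = 1.5 × 108 = 162.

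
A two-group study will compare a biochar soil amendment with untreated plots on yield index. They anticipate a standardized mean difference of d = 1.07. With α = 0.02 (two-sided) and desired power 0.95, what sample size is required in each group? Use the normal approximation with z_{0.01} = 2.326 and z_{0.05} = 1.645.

n = 28 per group

For two independent groups with equal n: n = 2·((z_{α/2} + z_β) / d)².
z_{α/2} + z_β = 2.326 + 1.645 = 3.971.
n = 2 × (3.971 / 1.07)² = 2 × 3.711² = 2 × 13.77 = 27.5.
Round up to the next whole participant.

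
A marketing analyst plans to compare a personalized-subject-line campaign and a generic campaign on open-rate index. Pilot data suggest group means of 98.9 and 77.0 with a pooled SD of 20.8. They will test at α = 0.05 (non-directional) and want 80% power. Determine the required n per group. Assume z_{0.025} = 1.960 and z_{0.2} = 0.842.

Cohen's d = |M₁ − M₂| / SD_pooled = |98.9 − 77.0| / 20.8 = 21.9 / 20.8 = 1.053.
For two independent groups with equal n: n = 2·((z_{α/2} + z_β) / d)².
z_{α/2} + z_β = 1.960 + 0.842 = 2.802.
n = 2 × (2.802 / 1.053)² = 2 × 2.661² = 2 × 7.08 = 14.2.
Round up to the next whole participant.

n = 15 per group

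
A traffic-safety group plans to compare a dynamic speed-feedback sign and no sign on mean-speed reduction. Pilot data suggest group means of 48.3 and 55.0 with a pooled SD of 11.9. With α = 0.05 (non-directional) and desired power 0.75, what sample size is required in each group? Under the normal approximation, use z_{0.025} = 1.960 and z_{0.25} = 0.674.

Cohen's d = |M₁ − M₂| / SD_pooled = |48.3 − 55.0| / 11.9 = 6.7 / 11.9 = 0.563.
For two independent groups with equal n: n = 2·((z_{α/2} + z_β) / d)².
z_{α/2} + z_β = 1.960 + 0.674 = 2.634.
n = 2 × (2.634 / 0.563)² = 2 × 4.679² = 2 × 21.89 = 43.8.
Round up to the next whole participant.

n = 44 per group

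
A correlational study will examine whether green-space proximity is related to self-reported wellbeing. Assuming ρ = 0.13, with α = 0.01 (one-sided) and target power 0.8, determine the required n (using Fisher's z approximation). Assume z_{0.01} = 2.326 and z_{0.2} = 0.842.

Fisher's z: C = ½·ln((1+r)/(1−r)) = ½·ln(1.2989) = 0.1307.
n = ((z_{α} + z_β)/C)² + 3.
(2.326 + 0.842) / 0.1307 = 3.168 / 0.1307 = 24.239.
n = 24.239² + 3 = 587.52 + 3 = 590.5.
Round up.

n = 591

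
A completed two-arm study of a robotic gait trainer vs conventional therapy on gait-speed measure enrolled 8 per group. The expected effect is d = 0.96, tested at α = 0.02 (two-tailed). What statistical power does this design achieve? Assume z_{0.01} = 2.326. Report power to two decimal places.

For two equal groups, power = Φ(d·√(n/2) − z_{α/2}).
d·√(n/2) = 0.96 × √(8/2) = 0.96 × 2.000 = 1.920.
z_β = 1.920 − 2.326 = -0.406.
Power = Φ(-0.406) = 0.342.

power ≈ 0.34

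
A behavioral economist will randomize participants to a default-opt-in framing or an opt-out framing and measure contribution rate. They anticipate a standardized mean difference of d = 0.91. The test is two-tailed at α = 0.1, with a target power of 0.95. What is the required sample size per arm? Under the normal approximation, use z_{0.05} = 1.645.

For two independent groups with equal n: n = 2·((z_{α/2} + z_β) / d)².
z_{α/2} + z_β = 1.645 + 1.645 = 3.290.
n = 2 × (3.290 / 0.91)² = 2 × 3.615² = 2 × 13.07 = 26.1.
Round up to the next whole participant.

n = 27 per group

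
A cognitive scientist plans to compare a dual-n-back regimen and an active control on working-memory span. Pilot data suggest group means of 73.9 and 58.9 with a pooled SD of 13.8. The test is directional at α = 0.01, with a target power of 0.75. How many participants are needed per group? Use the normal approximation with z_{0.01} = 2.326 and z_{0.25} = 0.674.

n = 16 per group

Cohen's d = |M₁ − M₂| / SD_pooled = |73.9 − 58.9| / 13.8 = 15.0 / 13.8 = 1.087.
For two independent groups with equal n: n = 2·((z_{α} + z_β) / d)².
z_{α} + z_β = 2.326 + 0.674 = 3.000.
n = 2 × (3.000 / 1.087)² = 2 × 2.760² = 2 × 7.62 = 15.2.
Round up to the next whole participant.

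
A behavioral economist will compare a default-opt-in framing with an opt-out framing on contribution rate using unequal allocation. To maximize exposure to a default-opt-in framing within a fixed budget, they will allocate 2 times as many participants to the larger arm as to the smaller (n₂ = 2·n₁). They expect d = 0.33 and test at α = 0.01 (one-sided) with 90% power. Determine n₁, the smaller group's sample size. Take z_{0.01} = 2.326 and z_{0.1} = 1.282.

With allocation ratio k = n₂/n₁ = 2, Var(x̄₁−x̄₂) = σ²(1/n₁ + 1/(k·n₁)) = σ²·(k+1)/(k·n₁).
So n₁ = (1 + 1/k)·((z_{α} + z_β)/d)² = 1.500 × (3.608/0.33)².
n₁ = 1.500 × 119.54 = 179.3.
Round up: n₁ = 180, giving n₂ = 2 × 180 = 360.

n₁ = 180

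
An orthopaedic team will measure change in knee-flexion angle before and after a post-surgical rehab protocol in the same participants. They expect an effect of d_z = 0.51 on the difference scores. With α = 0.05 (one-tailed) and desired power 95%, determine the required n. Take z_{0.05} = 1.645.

n = 42 pairs

For a paired (one-sample on differences) test: n = ((z_{α} + z_β) / d)².
z_{α} + z_β = 1.645 + 1.645 = 3.290.
n = (3.290 / 0.51)² = 6.451² = 41.62.
Round up.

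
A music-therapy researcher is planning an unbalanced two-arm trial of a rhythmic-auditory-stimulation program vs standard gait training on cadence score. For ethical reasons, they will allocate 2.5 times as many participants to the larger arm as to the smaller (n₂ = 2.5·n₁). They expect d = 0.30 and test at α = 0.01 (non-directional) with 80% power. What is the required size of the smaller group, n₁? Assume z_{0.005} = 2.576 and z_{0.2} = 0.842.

n₁ = 182

With allocation ratio k = n₂/n₁ = 2.5, Var(x̄₁−x̄₂) = σ²(1/n₁ + 1/(k·n₁)) = σ²·(k+1)/(k·n₁).
So n₁ = (1 + 1/k)·((z_{α/2} + z_β)/d)² = 1.400 × (3.418/0.30)².
n₁ = 1.400 × 129.81 = 181.7.
Round up: n₁ = 182, giving n₂ = 2.5 × 182 = 455.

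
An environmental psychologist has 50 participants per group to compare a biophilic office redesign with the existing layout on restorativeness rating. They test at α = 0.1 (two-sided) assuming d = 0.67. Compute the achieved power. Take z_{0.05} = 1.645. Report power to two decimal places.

For two equal groups, power = Φ(d·√(n/2) − z_{α/2}).
d·√(n/2) = 0.67 × √(50/2) = 0.67 × 5.000 = 3.350.
z_β = 3.350 − 1.645 = 1.705.
Power = Φ(1.705) = 0.956.

power ≈ 0.96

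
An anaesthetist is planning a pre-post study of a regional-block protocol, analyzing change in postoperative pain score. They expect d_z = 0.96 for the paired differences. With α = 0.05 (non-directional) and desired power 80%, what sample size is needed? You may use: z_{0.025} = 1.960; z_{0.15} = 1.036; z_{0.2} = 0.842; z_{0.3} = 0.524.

For a paired (one-sample on differences) test: n = ((z_{α/2} + z_β) / d)².
z_{α/2} + z_β = 1.960 + 0.842 = 2.802.
n = (2.802 / 0.96)² = 2.919² = 8.52.
Round up.

n = 9 pairs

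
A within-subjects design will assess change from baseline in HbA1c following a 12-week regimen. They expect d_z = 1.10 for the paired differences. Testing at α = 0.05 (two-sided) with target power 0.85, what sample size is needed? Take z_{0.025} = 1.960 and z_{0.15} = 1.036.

n = 8 pairs

For a paired (one-sample on differences) test: n = ((z_{α/2} + z_β) / d)².
z_{α/2} + z_β = 1.960 + 1.036 = 2.996.
n = (2.996 / 1.10)² = 2.724² = 7.42.
Round up.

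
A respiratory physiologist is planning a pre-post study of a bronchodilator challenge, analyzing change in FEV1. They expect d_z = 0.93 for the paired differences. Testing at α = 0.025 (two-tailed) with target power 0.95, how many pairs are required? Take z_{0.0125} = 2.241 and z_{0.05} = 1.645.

n = 18 pairs

For a paired (one-sample on differences) test: n = ((z_{α/2} + z_β) / d)².
z_{α/2} + z_β = 2.241 + 1.645 = 3.886.
n = (3.886 / 0.93)² = 4.178² = 17.46.
Round up.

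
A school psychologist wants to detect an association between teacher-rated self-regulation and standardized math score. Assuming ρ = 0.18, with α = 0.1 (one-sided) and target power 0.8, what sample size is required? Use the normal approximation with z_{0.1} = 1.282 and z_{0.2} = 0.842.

n = 140

Fisher's z: C = ½·ln((1+r)/(1−r)) = ½·ln(1.4390) = 0.1820.
n = ((z_{α} + z_β)/C)² + 3.
(1.282 + 0.842) / 0.1820 = 2.124 / 0.1820 = 11.670.
n = 11.670² + 3 = 136.20 + 3 = 139.2.
Round up.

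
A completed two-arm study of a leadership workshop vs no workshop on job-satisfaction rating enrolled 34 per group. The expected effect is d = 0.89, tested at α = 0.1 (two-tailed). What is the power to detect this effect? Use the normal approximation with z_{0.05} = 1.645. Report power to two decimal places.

For two equal groups, power = Φ(d·√(n/2) − z_{α/2}).
d·√(n/2) = 0.89 × √(34/2) = 0.89 × 4.123 = 3.670.
z_β = 3.670 − 1.645 = 2.025.
Power = Φ(2.025) = 0.979.

power ≈ 0.98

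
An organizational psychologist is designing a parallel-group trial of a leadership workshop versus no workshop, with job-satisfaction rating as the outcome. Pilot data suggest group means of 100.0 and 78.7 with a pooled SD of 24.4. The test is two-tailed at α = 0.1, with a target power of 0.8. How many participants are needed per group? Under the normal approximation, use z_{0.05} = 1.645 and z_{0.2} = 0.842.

Cohen's d = |M₁ − M₂| / SD_pooled = |100.0 − 78.7| / 24.4 = 21.3 / 24.4 = 0.873.
For two independent groups with equal n: n = 2·((z_{α/2} + z_β) / d)².
z_{α/2} + z_β = 1.645 + 0.842 = 2.487.
n = 2 × (2.487 / 0.873)² = 2 × 2.849² = 2 × 8.12 = 16.2.
Round up to the next whole participant.

n = 17 per group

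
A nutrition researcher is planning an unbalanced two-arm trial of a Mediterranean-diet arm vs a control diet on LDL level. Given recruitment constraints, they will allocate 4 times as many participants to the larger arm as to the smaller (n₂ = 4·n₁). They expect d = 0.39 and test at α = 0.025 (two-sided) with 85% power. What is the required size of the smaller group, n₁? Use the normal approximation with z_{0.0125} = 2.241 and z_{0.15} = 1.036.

n₁ = 89

With allocation ratio k = n₂/n₁ = 4, Var(x̄₁−x̄₂) = σ²(1/n₁ + 1/(k·n₁)) = σ²·(k+1)/(k·n₁).
So n₁ = (1 + 1/k)·((z_{α/2} + z_β)/d)² = 1.250 × (3.277/0.39)².
n₁ = 1.250 × 70.60 = 88.3.
Round up: n₁ = 89, giving n₂ = 4 × 89 = 356.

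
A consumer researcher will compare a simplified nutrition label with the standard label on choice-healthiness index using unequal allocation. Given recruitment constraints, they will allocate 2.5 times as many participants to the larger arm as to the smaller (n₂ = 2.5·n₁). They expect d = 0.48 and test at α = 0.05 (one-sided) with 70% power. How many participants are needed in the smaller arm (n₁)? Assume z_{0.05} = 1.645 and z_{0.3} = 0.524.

With allocation ratio k = n₂/n₁ = 2.5, Var(x̄₁−x̄₂) = σ²(1/n₁ + 1/(k·n₁)) = σ²·(k+1)/(k·n₁).
So n₁ = (1 + 1/k)·((z_{α} + z_β)/d)² = 1.400 × (2.169/0.48)².
n₁ = 1.400 × 20.42 = 28.6.
Round up: n₁ = 29, giving n₂ = ⌈2.5 × 29⌉ = ⌈72.5⌉ = 73.

n₁ = 29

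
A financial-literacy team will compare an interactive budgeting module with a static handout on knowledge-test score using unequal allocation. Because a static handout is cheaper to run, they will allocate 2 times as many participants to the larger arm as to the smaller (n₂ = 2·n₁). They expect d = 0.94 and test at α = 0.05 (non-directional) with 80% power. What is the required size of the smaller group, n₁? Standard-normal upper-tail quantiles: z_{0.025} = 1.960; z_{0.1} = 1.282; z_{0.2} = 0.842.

With allocation ratio k = n₂/n₁ = 2, Var(x̄₁−x̄₂) = σ²(1/n₁ + 1/(k·n₁)) = σ²·(k+1)/(k·n₁).
So n₁ = (1 + 1/k)·((z_{α/2} + z_β)/d)² = 1.500 × (2.802/0.94)².
n₁ = 1.500 × 8.89 = 13.3.
Round up: n₁ = 14, giving n₂ = 2 × 14 = 28.

n₁ = 14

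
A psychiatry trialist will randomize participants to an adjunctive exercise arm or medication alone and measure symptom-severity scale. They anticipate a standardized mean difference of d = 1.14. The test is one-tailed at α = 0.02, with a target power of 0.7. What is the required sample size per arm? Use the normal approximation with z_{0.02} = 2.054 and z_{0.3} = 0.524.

For two independent groups with equal n: n = 2·((z_{α} + z_β) / d)².
z_{α} + z_β = 2.054 + 0.524 = 2.578.
n = 2 × (2.578 / 1.14)² = 2 × 2.261² = 2 × 5.11 = 10.2.
Round up to the next whole participant.

n = 11 per group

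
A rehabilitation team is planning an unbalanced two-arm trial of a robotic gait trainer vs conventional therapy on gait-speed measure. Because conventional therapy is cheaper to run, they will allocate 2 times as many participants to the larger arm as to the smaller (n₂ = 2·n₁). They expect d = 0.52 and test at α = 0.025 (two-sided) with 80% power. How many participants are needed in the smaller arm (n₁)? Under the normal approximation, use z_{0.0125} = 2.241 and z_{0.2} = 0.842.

n₁ = 53

With allocation ratio k = n₂/n₁ = 2, Var(x̄₁−x̄₂) = σ²(1/n₁ + 1/(k·n₁)) = σ²·(k+1)/(k·n₁).
So n₁ = (1 + 1/k)·((z_{α/2} + z_β)/d)² = 1.500 × (3.083/0.52)².
n₁ = 1.500 × 35.15 = 52.7.
Round up: n₁ = 53, giving n₂ = 2 × 53 = 106.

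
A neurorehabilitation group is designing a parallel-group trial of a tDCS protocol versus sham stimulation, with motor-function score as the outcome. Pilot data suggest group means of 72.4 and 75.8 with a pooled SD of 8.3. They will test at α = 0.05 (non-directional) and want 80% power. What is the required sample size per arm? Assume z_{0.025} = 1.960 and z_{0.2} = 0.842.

Cohen's d = |M₁ − M₂| / SD_pooled = |72.4 − 75.8| / 8.3 = 3.4 / 8.3 = 0.410.
For two independent groups with equal n: n = 2·((z_{α/2} + z_β) / d)².
z_{α/2} + z_β = 1.960 + 0.842 = 2.802.
n = 2 × (2.802 / 0.410)² = 2 × 6.834² = 2 × 46.71 = 93.4.
Round up to the next whole participant.

n = 94 per group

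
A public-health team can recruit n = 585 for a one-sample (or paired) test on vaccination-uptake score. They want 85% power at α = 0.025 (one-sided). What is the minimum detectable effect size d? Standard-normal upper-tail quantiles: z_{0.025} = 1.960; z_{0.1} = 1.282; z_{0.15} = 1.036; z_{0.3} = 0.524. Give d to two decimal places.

For a single sample (or paired design) of n = 585: d_min = (z_{α} + z_β)/√n.
z-sum = 1.960 + 1.036 = 2.996.
d_min = 2.996 / √585 = 2.996 / 24.187 = 0.124.

d_min ≈ 0.12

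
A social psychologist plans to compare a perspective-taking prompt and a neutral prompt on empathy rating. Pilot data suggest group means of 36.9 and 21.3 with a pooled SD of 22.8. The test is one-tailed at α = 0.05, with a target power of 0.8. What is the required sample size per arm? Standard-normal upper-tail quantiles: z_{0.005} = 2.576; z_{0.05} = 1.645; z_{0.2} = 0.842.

Cohen's d = |M₁ − M₂| / SD_pooled = |36.9 − 21.3| / 22.8 = 15.6 / 22.8 = 0.684.
For two independent groups with equal n: n = 2·((z_{α} + z_β) / d)².
z_{α} + z_β = 1.645 + 0.842 = 2.487.
n = 2 × (2.487 / 0.684)² = 2 × 3.636² = 2 × 13.22 = 26.4.
Round up to the next whole participant.

n = 27 per group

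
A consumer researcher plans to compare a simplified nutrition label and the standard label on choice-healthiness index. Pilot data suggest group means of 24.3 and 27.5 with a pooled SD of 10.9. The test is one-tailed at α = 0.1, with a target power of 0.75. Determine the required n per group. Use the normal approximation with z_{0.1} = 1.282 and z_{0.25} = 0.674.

n = 89 per group

Cohen's d = |M₁ − M₂| / SD_pooled = |24.3 − 27.5| / 10.9 = 3.2 / 10.9 = 0.294.
For two independent groups with equal n: n = 2·((z_{α} + z_β) / d)².
z_{α} + z_β = 1.282 + 0.674 = 1.956.
n = 2 × (1.956 / 0.294)² = 2 × 6.653² = 2 × 44.26 = 88.5.
Round up to the next whole participant.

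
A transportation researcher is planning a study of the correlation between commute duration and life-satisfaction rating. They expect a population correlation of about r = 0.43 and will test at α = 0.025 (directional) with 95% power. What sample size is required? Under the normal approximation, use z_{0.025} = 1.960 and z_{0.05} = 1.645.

n = 65

Fisher's z: C = ½·ln((1+r)/(1−r)) = ½·ln(2.5088) = 0.4599.
n = ((z_{α} + z_β)/C)² + 3.
(1.960 + 1.645) / 0.4599 = 3.605 / 0.4599 = 7.839.
n = 7.839² + 3 = 61.44 + 3 = 64.4.
Round up.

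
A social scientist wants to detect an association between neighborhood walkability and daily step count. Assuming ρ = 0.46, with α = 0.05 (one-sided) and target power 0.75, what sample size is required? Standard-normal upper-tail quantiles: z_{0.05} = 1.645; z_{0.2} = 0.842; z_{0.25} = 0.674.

n = 25

Fisher's z: C = ½·ln((1+r)/(1−r)) = ½·ln(2.7037) = 0.4973.
n = ((z_{α} + z_β)/C)² + 3.
(1.645 + 0.674) / 0.4973 = 2.319 / 0.4973 = 4.663.
n = 4.663² + 3 = 21.75 + 3 = 24.7.
Round up.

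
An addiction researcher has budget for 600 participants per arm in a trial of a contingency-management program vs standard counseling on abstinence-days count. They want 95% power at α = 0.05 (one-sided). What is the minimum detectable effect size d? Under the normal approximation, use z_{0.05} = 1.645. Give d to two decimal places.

d_min ≈ 0.19

For two independent groups of n = 600 each: d_min = (z_{α} + z_β)·√(2/n).
z-sum = 1.645 + 1.645 = 3.290.
d_min = 3.290 × √(2/600) = 3.290 × 0.0577 = 0.190.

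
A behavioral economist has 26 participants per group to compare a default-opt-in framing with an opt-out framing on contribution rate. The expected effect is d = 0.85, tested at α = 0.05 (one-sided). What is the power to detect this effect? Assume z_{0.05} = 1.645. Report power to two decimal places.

power ≈ 0.92

For two equal groups, power = Φ(d·√(n/2) − z_{α}).
d·√(n/2) = 0.85 × √(26/2) = 0.85 × 3.606 = 3.065.
z_β = 3.065 − 1.645 = 1.420.
Power = Φ(1.420) = 0.922.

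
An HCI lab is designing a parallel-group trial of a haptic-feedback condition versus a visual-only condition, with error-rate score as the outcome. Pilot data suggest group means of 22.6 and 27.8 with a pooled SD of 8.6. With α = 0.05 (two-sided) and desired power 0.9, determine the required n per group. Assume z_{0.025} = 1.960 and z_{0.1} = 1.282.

n = 58 per group

Cohen's d = |M₁ − M₂| / SD_pooled = |22.6 − 27.8| / 8.6 = 5.2 / 8.6 = 0.605.
For two independent groups with equal n: n = 2·((z_{α/2} + z_β) / d)².
z_{α/2} + z_β = 1.960 + 1.282 = 3.242.
n = 2 × (3.242 / 0.605)² = 2 × 5.359² = 2 × 28.72 = 57.4.
Round up to the next whole participant.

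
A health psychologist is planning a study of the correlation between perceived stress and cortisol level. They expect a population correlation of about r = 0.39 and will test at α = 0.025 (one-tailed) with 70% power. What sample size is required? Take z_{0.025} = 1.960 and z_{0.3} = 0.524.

n = 40

Fisher's z: C = ½·ln((1+r)/(1−r)) = ½·ln(2.2787) = 0.4118.
n = ((z_{α} + z_β)/C)² + 3.
(1.960 + 0.524) / 0.4118 = 2.484 / 0.4118 = 6.032.
n = 6.032² + 3 = 36.39 + 3 = 39.4.
Round up.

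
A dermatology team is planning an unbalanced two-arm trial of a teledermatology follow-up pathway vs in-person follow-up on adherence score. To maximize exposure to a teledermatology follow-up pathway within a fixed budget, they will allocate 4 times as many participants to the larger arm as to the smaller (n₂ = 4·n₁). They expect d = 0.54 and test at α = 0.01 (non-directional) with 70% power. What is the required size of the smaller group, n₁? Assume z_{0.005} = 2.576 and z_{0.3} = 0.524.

n₁ = 42

With allocation ratio k = n₂/n₁ = 4, Var(x̄₁−x̄₂) = σ²(1/n₁ + 1/(k·n₁)) = σ²·(k+1)/(k·n₁).
So n₁ = (1 + 1/k)·((z_{α/2} + z_β)/d)² = 1.250 × (3.100/0.54)².
n₁ = 1.250 × 32.96 = 41.2.
Round up: n₁ = 42, giving n₂ = 4 × 42 = 168.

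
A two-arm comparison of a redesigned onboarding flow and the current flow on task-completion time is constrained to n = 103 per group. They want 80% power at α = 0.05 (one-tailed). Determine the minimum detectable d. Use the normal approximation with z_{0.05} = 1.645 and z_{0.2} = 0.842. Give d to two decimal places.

For two independent groups of n = 103 each: d_min = (z_{α} + z_β)·√(2/n).
z-sum = 1.645 + 0.842 = 2.487.
d_min = 2.487 × √(2/103) = 2.487 × 0.1393 = 0.347.

d_min ≈ 0.35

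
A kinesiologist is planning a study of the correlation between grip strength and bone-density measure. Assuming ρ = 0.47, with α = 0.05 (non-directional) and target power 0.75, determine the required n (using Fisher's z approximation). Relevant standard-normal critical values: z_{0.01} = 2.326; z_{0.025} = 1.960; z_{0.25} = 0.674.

Fisher's z: C = ½·ln((1+r)/(1−r)) = ½·ln(2.7736) = 0.5101.
n = ((z_{α/2} + z_β)/C)² + 3.
(1.960 + 0.674) / 0.5101 = 2.634 / 0.5101 = 5.164.
n = 5.164² + 3 = 26.66 + 3 = 29.7.
Round up.

n = 30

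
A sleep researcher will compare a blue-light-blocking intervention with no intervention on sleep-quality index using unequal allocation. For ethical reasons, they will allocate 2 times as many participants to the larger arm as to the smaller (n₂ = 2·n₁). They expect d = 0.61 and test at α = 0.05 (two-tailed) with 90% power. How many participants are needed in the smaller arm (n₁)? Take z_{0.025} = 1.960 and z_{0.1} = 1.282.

With allocation ratio k = n₂/n₁ = 2, Var(x̄₁−x̄₂) = σ²(1/n₁ + 1/(k·n₁)) = σ²·(k+1)/(k·n₁).
So n₁ = (1 + 1/k)·((z_{α/2} + z_β)/d)² = 1.500 × (3.242/0.61)².
n₁ = 1.500 × 28.25 = 42.4.
Round up: n₁ = 43, giving n₂ = 2 × 43 = 86.

n₁ = 43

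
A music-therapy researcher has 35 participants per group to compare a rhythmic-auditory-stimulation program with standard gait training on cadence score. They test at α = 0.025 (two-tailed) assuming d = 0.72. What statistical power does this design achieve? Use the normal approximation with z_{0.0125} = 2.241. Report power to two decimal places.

power ≈ 0.78

For two equal groups, power = Φ(d·√(n/2) − z_{α/2}).
d·√(n/2) = 0.72 × √(35/2) = 0.72 × 4.183 = 3.012.
z_β = 3.012 − 2.241 = 0.771.
Power = Φ(0.771) = 0.780.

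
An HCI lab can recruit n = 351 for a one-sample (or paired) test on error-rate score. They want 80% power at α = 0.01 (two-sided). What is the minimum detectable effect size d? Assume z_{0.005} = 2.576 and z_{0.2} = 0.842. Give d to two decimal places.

For a single sample (or paired design) of n = 351: d_min = (z_{α/2} + z_β)/√n.
z-sum = 2.576 + 0.842 = 3.418.
d_min = 3.418 / √351 = 3.418 / 18.735 = 0.182.

d_min ≈ 0.18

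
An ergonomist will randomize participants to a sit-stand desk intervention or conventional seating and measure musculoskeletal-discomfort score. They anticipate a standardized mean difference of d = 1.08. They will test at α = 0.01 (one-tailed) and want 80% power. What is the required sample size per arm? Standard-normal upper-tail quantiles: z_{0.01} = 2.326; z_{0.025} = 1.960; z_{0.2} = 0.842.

For two independent groups with equal n: n = 2·((z_{α} + z_β) / d)².
z_{α} + z_β = 2.326 + 0.842 = 3.168.
n = 2 × (3.168 / 1.08)² = 2 × 2.933² = 2 × 8.60 = 17.2.
Round up to the next whole participant.

n = 18 per group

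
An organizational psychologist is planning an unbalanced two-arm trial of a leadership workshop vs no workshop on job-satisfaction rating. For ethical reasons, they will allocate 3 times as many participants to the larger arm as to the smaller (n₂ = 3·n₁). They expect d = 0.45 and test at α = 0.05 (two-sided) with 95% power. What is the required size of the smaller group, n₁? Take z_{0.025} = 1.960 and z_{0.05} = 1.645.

n₁ = 86

With allocation ratio k = n₂/n₁ = 3, Var(x̄₁−x̄₂) = σ²(1/n₁ + 1/(k·n₁)) = σ²·(k+1)/(k·n₁).
So n₁ = (1 + 1/k)·((z_{α/2} + z_β)/d)² = 1.333 × (3.605/0.45)².
n₁ = 1.333 × 64.18 = 85.6.
Round up: n₁ = 86, giving n₂ = 3 × 86 = 258.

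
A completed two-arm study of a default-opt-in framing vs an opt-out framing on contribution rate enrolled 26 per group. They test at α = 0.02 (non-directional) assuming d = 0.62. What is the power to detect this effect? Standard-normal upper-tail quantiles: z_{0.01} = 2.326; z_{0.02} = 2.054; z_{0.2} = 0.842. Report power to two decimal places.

power ≈ 0.46

For two equal groups, power = Φ(d·√(n/2) − z_{α/2}).
d·√(n/2) = 0.62 × √(26/2) = 0.62 × 3.606 = 2.235.
z_β = 2.235 − 2.326 = -0.091.
Power = Φ(-0.091) = 0.464.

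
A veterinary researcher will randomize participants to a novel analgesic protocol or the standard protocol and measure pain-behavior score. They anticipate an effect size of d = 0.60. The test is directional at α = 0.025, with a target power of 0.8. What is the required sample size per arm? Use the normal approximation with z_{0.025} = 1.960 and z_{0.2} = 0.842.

n = 44 per group

For two independent groups with equal n: n = 2·((z_{α} + z_β) / d)².
z_{α} + z_β = 1.960 + 0.842 = 2.802.
n = 2 × (2.802 / 0.60)² = 2 × 4.670² = 2 × 21.81 = 43.6.
Round up to the next whole participant.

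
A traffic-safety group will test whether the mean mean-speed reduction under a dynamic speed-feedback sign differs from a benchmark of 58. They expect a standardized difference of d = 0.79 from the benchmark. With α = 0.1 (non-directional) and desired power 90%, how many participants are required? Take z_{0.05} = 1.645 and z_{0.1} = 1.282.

For a one-sample test: n = ((z_{α/2} + z_β) / d)².
z_{α/2} + z_β = 1.645 + 1.282 = 2.927.
n = (2.927 / 0.79)² = 3.705² = 13.73.
Round up.

n = 14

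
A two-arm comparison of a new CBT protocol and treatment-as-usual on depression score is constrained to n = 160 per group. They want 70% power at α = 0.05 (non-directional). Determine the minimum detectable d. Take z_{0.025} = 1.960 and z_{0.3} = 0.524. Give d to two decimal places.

d_min ≈ 0.28

For two independent groups of n = 160 each: d_min = (z_{α/2} + z_β)·√(2/n).
z-sum = 1.960 + 0.524 = 2.484.
d_min = 2.484 × √(2/160) = 2.484 × 0.1118 = 0.278.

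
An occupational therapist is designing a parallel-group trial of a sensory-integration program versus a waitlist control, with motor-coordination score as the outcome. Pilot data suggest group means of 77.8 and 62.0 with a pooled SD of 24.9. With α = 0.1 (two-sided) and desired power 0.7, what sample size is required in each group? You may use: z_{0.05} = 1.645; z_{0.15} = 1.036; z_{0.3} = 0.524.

Cohen's d = |M₁ − M₂| / SD_pooled = |77.8 − 62.0| / 24.9 = 15.8 / 24.9 = 0.635.
For two independent groups with equal n: n = 2·((z_{α/2} + z_β) / d)².
z_{α/2} + z_β = 1.645 + 0.524 = 2.169.
n = 2 × (2.169 / 0.635)² = 2 × 3.416² = 2 × 11.67 = 23.3.
Round up to the next whole participant.

n = 24 per group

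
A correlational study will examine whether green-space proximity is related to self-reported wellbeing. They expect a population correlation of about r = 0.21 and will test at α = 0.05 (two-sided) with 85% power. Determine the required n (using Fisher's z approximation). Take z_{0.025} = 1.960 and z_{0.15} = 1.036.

Fisher's z: C = ½·ln((1+r)/(1−r)) = ½·ln(1.5316) = 0.2132.
n = ((z_{α/2} + z_β)/C)² + 3.
(1.960 + 1.036) / 0.2132 = 2.996 / 0.2132 = 14.053.
n = 14.053² + 3 = 197.47 + 3 = 200.5.
Round up.

n = 201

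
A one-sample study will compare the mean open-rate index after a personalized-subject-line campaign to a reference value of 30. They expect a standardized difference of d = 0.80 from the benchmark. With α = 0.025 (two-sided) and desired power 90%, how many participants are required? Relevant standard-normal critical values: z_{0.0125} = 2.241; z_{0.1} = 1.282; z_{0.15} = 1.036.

For a one-sample test: n = ((z_{α/2} + z_β) / d)².
z_{α/2} + z_β = 2.241 + 1.282 = 3.523.
n = (3.523 / 0.80)² = 4.404² = 19.39.
Round up.

n = 20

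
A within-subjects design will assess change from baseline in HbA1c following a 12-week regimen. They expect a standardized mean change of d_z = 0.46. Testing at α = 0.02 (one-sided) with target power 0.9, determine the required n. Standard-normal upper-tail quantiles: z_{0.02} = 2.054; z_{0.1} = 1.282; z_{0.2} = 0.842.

For a paired (one-sample on differences) test: n = ((z_{α} + z_β) / d)².
z_{α} + z_β = 2.054 + 1.282 = 3.336.
n = (3.336 / 0.46)² = 7.252² = 52.59.
Round up.

n = 53 pairs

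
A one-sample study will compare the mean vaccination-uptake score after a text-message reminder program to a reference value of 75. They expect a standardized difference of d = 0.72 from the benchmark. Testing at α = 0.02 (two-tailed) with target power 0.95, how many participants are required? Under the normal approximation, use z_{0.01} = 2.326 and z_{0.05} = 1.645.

For a one-sample test: n = ((z_{α/2} + z_β) / d)².
z_{α/2} + z_β = 2.326 + 1.645 = 3.971.
n = (3.971 / 0.72)² = 5.515² = 30.42.
Round up.

n = 31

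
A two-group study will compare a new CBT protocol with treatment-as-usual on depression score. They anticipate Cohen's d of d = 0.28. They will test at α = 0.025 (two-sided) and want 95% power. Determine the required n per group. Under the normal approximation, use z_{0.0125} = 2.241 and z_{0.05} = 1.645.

n = 386 per group

For two independent groups with equal n: n = 2·((z_{α/2} + z_β) / d)².
z_{α/2} + z_β = 2.241 + 1.645 = 3.886.
n = 2 × (3.886 / 0.28)² = 2 × 13.879² = 2 × 192.61 = 385.2.
Round up to the next whole participant.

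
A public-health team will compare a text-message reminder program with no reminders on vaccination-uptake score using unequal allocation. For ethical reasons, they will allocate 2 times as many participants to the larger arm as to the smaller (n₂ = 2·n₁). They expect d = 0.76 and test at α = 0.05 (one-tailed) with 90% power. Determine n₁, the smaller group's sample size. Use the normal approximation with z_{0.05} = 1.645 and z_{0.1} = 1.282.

n₁ = 23

With allocation ratio k = n₂/n₁ = 2, Var(x̄₁−x̄₂) = σ²(1/n₁ + 1/(k·n₁)) = σ²·(k+1)/(k·n₁).
So n₁ = (1 + 1/k)·((z_{α} + z_β)/d)² = 1.500 × (2.927/0.76)².
n₁ = 1.500 × 14.83 = 22.2.
Round up: n₁ = 23, giving n₂ = 2 × 23 = 46.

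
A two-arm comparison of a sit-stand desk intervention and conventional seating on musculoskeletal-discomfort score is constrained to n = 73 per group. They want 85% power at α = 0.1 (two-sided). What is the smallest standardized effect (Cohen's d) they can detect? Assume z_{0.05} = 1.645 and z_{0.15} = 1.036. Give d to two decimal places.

d_min ≈ 0.44

For two independent groups of n = 73 each: d_min = (z_{α/2} + z_β)·√(2/n).
z-sum = 1.645 + 1.036 = 2.681.
d_min = 2.681 × √(2/73) = 2.681 × 0.1655 = 0.444.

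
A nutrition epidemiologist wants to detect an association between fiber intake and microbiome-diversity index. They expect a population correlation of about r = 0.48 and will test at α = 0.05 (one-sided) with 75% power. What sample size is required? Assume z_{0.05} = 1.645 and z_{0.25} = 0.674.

n = 23

Fisher's z: C = ½·ln((1+r)/(1−r)) = ½·ln(2.8462) = 0.5230.
n = ((z_{α} + z_β)/C)² + 3.
(1.645 + 0.674) / 0.5230 = 2.319 / 0.5230 = 4.434.
n = 4.434² + 3 = 19.66 + 3 = 22.7.
Round up.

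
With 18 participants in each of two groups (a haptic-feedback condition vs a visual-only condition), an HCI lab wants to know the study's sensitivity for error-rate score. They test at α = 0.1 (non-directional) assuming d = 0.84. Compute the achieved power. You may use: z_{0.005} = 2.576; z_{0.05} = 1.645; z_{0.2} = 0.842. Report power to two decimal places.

power ≈ 0.81

For two equal groups, power = Φ(d·√(n/2) − z_{α/2}).
d·√(n/2) = 0.84 × √(18/2) = 0.84 × 3.000 = 2.520.
z_β = 2.520 − 1.645 = 0.875.
Power = Φ(0.875) = 0.809.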